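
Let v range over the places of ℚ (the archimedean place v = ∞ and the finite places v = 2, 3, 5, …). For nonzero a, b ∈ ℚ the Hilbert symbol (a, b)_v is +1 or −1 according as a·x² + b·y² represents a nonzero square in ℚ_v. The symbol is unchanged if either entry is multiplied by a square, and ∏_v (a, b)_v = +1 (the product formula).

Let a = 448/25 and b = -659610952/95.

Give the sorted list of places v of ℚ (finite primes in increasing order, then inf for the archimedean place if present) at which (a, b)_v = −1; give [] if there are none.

[5, 7, 11, 13]

Mod squares: a ≡ 7, b ≡ -190190. Check v ∈ {∞, 2, 5, 7, 11, 13, 19, 41}.
v=∞: 7 > 0 and -190190 < 0  ⇒  (a,b)_∞ = +1.
v=7: a=7^1·(≡2), b=7^3·(≡1) mod 7; (2|7)=+1, (1|7)=+1; (−1)^{1·3·3}·(+1)^3·(+1)^1 = -1.
v=19: a=19^0·(≡5), b=19^-1·(≡8) mod 19; (5|19)=+1, (8|19)=-1; (−1)^{0·-1·9}·(+1)^-1·(-1)^0 = +1.
v=5: a=5^-2·(≡3), b=5^-1·(≡2) mod 5; (3|5)=-1, (2|5)=-1; (−1)^{-2·-1·2}·(-1)^-1·(-1)^-2 = -1.
v=13: a=13^0·(≡7), b=13^1·(≡2) mod 13; (7|13)=-1, (2|13)=-1; (−1)^{0·1·6}·(-1)^1·(-1)^0 = -1.
v=11: a=11^0·(≡10), b=11^1·(≡6) mod 11; (10|11)=-1, (6|11)=-1; (−1)^{0·1·5}·(-1)^1·(-1)^0 = -1.
v=2: v_2(a)=6, v_2(b)=3; units ≡ 7, 1 (mod 8); ε·ε+αω+βω = 1·0+6·0+3·0 ≡ 0  ⇒  (a,b)_2 = +1.
v=41: a=41^0·(≡13), b=41^2·(≡33) mod 41; (13|41)=-1, (33|41)=+1; (−1)^{0·2·20}·(-1)^2·(+1)^0 = +1.
|Ram(7, -190190)| = 4, even; anisotropic at {5, 7, 11, 13}.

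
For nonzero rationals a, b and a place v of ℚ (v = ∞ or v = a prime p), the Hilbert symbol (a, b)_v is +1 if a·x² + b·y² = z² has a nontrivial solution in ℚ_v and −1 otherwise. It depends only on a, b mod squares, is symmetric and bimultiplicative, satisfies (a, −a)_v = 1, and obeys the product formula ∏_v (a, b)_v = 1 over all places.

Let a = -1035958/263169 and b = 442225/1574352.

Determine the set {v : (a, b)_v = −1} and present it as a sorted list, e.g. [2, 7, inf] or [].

[2, 11]

Mod squares: a ≡ -22, b ≡ 13. Check v ∈ {∞, 2, 3, 5, 7, 11, 13, 19, 29, 31}.
v=19: a=19^-2·(≡16), b=19^2·(≡15) mod 19; (16|19)=+1, (15|19)=-1; (−1)^{-2·2·9}·(+1)^2·(-1)^-2 = +1.
v=29: a=29^0·(≡13), b=29^-2·(≡22) mod 29; (13|29)=+1, (22|29)=+1; (−1)^{0·-2·14}·(+1)^-2·(+1)^0 = +1.
v=∞: -22 < 0 and 13 > 0  ⇒  (a,b)_∞ = +1.
v=31: a=31^2·(≡10), b=31^0·(≡17) mod 31; (10|31)=+1, (17|31)=-1; (−1)^{2·0·15}·(+1)^0·(-1)^2 = +1.
v=2: v_2(a)=1, v_2(b)=-4; units ≡ 5, 5 (mod 8); ε·ε+αω+βω = 0·0+1·1+-4·1 ≡ 1  ⇒  (a,b)_2 = -1.
v=13: a=13^0·(≡9), b=13^-1·(≡12) mod 13; (9|13)=+1, (12|13)=+1; (−1)^{0·-1·6}·(+1)^-1·(+1)^0 = +1.
v=5: a=5^0·(≡3), b=5^2·(≡2) mod 5; (3|5)=-1, (2|5)=-1; (−1)^{0·2·2}·(-1)^2·(-1)^0 = +1.
v=3: a=3^-6·(≡2), b=3^-2·(≡1) mod 3; (2|3)=-1, (1|3)=+1; (−1)^{-6·-2·1}·(-1)^-2·(+1)^-6 = +1.
v=7: a=7^2·(≡3), b=7^2·(≡3) mod 7; (3|7)=-1, (3|7)=-1; (−1)^{2·2·3}·(-1)^2·(-1)^2 = +1.
v=11: a=11^1·(≡3), b=11^0·(≡8) mod 11; (3|11)=+1, (8|11)=-1; (−1)^{1·0·5}·(+1)^0·(-1)^1 = -1.
(-22, 13 / ℚ) ramifies at {2, 11}: a division algebra.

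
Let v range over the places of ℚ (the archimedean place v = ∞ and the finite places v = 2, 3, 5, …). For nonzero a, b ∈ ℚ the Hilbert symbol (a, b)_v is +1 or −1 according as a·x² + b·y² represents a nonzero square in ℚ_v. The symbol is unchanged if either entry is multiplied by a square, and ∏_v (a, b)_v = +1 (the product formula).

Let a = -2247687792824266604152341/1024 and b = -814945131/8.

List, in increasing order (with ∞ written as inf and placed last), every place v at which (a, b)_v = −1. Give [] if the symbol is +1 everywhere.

[2, 3, 7, 11, 19, inf]

Mod squares: a ≡ -69069, b ≡ -38038. Check v ∈ {∞, 2, 3, 7, 11, 13, 19, 23}.
v=2: v_2(a)=-10, v_2(b)=-3; units ≡ 3, 5 (mod 8); ε·ε+αω+βω = 1·0+-10·1+-3·1 ≡ 1  ⇒  (a,b)_2 = -1.
v=11: a=11^3·(≡2), b=11^1·(≡10) mod 11; (2|11)=-1, (10|11)=-1; (−1)^{3·1·5}·(-1)^1·(-1)^3 = -1.
v=19: a=19^2·(≡18), b=19^1·(≡3) mod 19; (18|19)=-1, (3|19)=-1; (−1)^{2·1·9}·(-1)^1·(-1)^2 = -1.
v=3: a=3^9·(≡2), b=3^4·(≡2) mod 3; (2|3)=-1, (2|3)=-1; (−1)^{9·4·1}·(-1)^4·(-1)^9 = -1.
v=∞: -69069 < 0 and -38038 < 0  ⇒  (a,b)_∞ = -1.
v=7: a=7^5·(≡6), b=7^1·(≡5) mod 7; (6|7)=-1, (5|7)=-1; (−1)^{5·1·3}·(-1)^1·(-1)^5 = -1.
v=23: a=23^5·(≡14), b=23^2·(≡3) mod 23; (14|23)=-1, (3|23)=+1; (−1)^{5·2·11}·(-1)^2·(+1)^5 = +1.
v=13: a=13^3·(≡1), b=13^1·(≡4) mod 13; (1|13)=+1, (4|13)=+1; (−1)^{3·1·6}·(+1)^1·(+1)^3 = +1.
Ram(-69069, -38038) = {2, 3, 7, 11, 19, ∞}; no ℚ_2-point on the conic.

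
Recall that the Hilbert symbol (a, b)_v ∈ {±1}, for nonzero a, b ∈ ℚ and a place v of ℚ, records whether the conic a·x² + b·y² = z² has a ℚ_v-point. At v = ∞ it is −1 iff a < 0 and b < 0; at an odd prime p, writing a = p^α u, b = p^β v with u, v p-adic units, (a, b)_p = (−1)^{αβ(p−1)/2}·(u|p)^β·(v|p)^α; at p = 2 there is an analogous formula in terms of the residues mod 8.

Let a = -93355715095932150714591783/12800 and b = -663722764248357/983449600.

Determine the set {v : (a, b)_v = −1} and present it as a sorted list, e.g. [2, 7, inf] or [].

(a, b) ≡ (-25806, -4321493) mod (ℚ^×)²; places V = {2, 3, 5, 7, 11, 17, 19, 23, 29, 31, ∞}.
(a,b)_3: α=19, u≡2; β=12, v≡1 (mod 3); (2|3)=-1, (1|3)=+1; sign (−1)^0·-1^12·+1^19 = +1.
(a,b)_7: α=0, u≡3; β=-4, v≡6 (mod 7); (3|7)=-1, (6|7)=-1; sign (−1)^0·-1^-4·-1^0 = +1.
(a,b)_17: α=1, u≡12; β=2, v≡13 (mod 17); (12|17)=-1, (13|17)=+1; sign (−1)^0·-1^2·+1^1 = +1.
(a,b)_31: α=2, u≡15; β=1, v≡16 (mod 31); (15|31)=-1, (16|31)=+1; sign (−1)^0·-1^1·+1^2 = -1.
(a,b)_29: α=2, u≡24; β=1, v≡19 (mod 29); (24|29)=+1, (19|29)=-1; sign (−1)^0·+1^1·-1^2 = +1.
(a,b)_2: α=-9, β=-14; u≡1, v≡3 (mod 8); ε(u)ε(v)=0·1, αω(v)=-9·1, βω(u)=-14·0; sum ≡ 1  ⇒  -1.
(a,b)_∞: sgn(-25806)=−, sgn(-4321493)=−, so -1.
(a,b)_5: α=-2, u≡1; β=-2, v≡2 (mod 5); (1|5)=+1, (2|5)=-1; sign (−1)^0·+1^-2·-1^-2 = +1.
(a,b)_11: α=3, u≡2; β=1, v≡10 (mod 11); (2|11)=-1, (10|11)=-1; sign (−1)^1·-1^1·-1^3 = -1.
(a,b)_19: α=2, u≡14; β=1, v≡10 (mod 19); (14|19)=-1, (10|19)=-1; sign (−1)^0·-1^1·-1^2 = -1.
(a,b)_23: α=3, u≡22; β=1, v≡20 (mod 23); (22|23)=-1, (20|23)=-1; sign (−1)^1·-1^1·-1^3 = -1.
|Ram(-25806, -4321493)| = 6, even; anisotropic at {2, 11, 19, 23, 31, ∞}.

[2, 11, 19, 23, 31, inf]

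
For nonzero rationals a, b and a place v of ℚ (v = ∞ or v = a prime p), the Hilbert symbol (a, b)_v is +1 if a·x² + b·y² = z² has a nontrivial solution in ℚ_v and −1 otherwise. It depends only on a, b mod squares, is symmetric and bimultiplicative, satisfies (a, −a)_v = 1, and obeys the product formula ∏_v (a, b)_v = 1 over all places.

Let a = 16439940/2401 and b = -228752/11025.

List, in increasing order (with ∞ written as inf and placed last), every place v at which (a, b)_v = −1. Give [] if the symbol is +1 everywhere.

(a, b) ≡ (1265, -17) mod (ℚ^×)²; places V = {2, 3, 5, 7, 11, 17, 19, 23, 29, ∞}.
(a,b)_17: α=0, u≡14; β=1, v≡16 (mod 17); (14|17)=-1, (16|17)=+1; sign (−1)^0·-1^1·+1^0 = -1.
(a,b)_2: α=2, β=4; u≡1, v≡7 (mod 8); ε(u)ε(v)=0·1, αω(v)=2·0, βω(u)=4·0; sum ≡ 0  ⇒  +1.
(a,b)_∞: sgn(1265)=+, sgn(-17)=−, so +1.
(a,b)_5: α=1, u≡3; β=-2, v≡3 (mod 5); (3|5)=-1, (3|5)=-1; sign (−1)^0·-1^-2·-1^1 = -1.
(a,b)_19: α=2, u≡5; β=0, v≡13 (mod 19); (5|19)=+1, (13|19)=-1; sign (−1)^0·+1^0·-1^2 = +1.
(a,b)_11: α=1, u≡1; β=0, v≡5 (mod 11); (1|11)=+1, (5|11)=+1; sign (−1)^0·+1^0·+1^1 = +1.
(a,b)_3: α=2, u≡2; β=-2, v≡1 (mod 3); (2|3)=-1, (1|3)=+1; sign (−1)^0·-1^-2·+1^2 = +1.
(a,b)_7: α=-4, u≡6; β=-2, v≡1 (mod 7); (6|7)=-1, (1|7)=+1; sign (−1)^0·-1^-2·+1^-4 = +1.
(a,b)_23: α=1, u≡1; β=0, v≡18 (mod 23); (1|23)=+1, (18|23)=+1; sign (−1)^0·+1^0·+1^1 = +1.
(a,b)_29: α=0, u≡17; β=2, v≡21 (mod 29); (17|29)=-1, (21|29)=-1; sign (−1)^0·-1^2·-1^0 = +1.
(1265, -17 / ℚ) ramifies at {5, 17}: a division algebra.

[5, 17]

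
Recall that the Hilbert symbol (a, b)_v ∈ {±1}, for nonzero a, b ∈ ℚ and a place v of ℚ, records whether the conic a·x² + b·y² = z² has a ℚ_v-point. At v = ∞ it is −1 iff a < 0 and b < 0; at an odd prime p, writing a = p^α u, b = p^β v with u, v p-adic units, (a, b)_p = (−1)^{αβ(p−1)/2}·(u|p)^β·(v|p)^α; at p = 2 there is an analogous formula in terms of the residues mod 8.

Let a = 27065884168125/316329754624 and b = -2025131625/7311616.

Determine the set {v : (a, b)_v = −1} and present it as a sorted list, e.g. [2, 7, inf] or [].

Mod squares: a ≡ 6061, b ≡ -8265. Check v ∈ {∞, 2, 3, 5, 11, 13, 19, 29}.
v=13: a=13^-6·(≡12), b=13^-4·(≡9) mod 13; (12|13)=+1, (9|13)=+1; (−1)^{-6·-4·6}·(+1)^-4·(+1)^-6 = +1.
v=29: a=29^1·(≡28), b=29^1·(≡1) mod 29; (28|29)=+1, (1|29)=+1; (−1)^{1·1·14}·(+1)^1·(+1)^1 = +1.
v=11: a=11^3·(≡5), b=11^2·(≡10) mod 11; (5|11)=+1, (10|11)=-1; (−1)^{3·2·5}·(+1)^2·(-1)^3 = -1.
v=19: a=19^1·(≡8), b=19^1·(≡18) mod 19; (8|19)=-1, (18|19)=-1; (−1)^{1·1·9}·(-1)^1·(-1)^1 = -1.
v=3: a=3^10·(≡1), b=3^5·(≡2) mod 3; (1|3)=+1, (2|3)=-1; (−1)^{10·5·1}·(+1)^5·(-1)^10 = +1.
v=5: a=5^4·(≡1), b=5^3·(≡2) mod 5; (1|5)=+1, (2|5)=-1; (−1)^{4·3·2}·(+1)^3·(-1)^4 = +1.
v=∞: 6061 > 0 and -8265 < 0  ⇒  (a,b)_∞ = +1.
v=2: v_2(a)=-16, v_2(b)=-8; units ≡ 5, 7 (mod 8); ε·ε+αω+βω = 0·1+-16·0+-8·1 ≡ 0  ⇒  (a,b)_2 = +1.
(6061, -8265 / ℚ) ramifies at {11, 19}: a division algebra.

[11, 19]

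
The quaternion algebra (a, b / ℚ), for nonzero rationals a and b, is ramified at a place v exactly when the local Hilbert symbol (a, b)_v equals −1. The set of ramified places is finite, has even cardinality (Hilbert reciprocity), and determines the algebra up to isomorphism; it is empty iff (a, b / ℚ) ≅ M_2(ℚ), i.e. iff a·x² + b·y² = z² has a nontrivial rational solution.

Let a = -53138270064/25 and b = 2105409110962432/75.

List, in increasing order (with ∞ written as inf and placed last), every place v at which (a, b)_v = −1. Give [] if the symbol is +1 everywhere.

(a, b) ≡ (-17391, 447051) mod (ℚ^×)²; places V = {2, 3, 5, 11, 17, 19, 23, 31, ∞}.
(a,b)_19: α=2, u≡10; β=3, v≡5 (mod 19); (10|19)=-1, (5|19)=+1; sign (−1)^0·-1^3·+1^2 = -1.
(a,b)_17: α=1, u≡3; β=2, v≡4 (mod 17); (3|17)=-1, (4|17)=+1; sign (−1)^0·-1^2·+1^1 = +1.
(a,b)_31: α=1, u≡10; β=1, v≡13 (mod 31); (10|31)=+1, (13|31)=-1; sign (−1)^1·+1^1·-1^1 = +1.
(a,b)_5: α=-2, u≡1; β=-2, v≡4 (mod 5); (1|5)=+1, (4|5)=+1; sign (−1)^0·+1^-2·+1^-2 = +1.
(a,b)_2: α=4, β=8; u≡1, v≡3 (mod 8); ε(u)ε(v)=0·1, αω(v)=4·1, βω(u)=8·0; sum ≡ 0  ⇒  +1.
(a,b)_∞: sgn(-17391)=−, sgn(447051)=+, so +1.
(a,b)_3: α=1, u≡2; β=-1, v≡1 (mod 3); (2|3)=-1, (1|3)=+1; sign (−1)^1·-1^-1·+1^1 = +1.
(a,b)_23: α=2, u≡7; β=3, v≡8 (mod 23); (7|23)=-1, (8|23)=+1; sign (−1)^0·-1^3·+1^2 = -1.
(a,b)_11: α=1, u≡1; β=1, v≡10 (mod 11); (1|11)=+1, (10|11)=-1; sign (−1)^1·+1^1·-1^1 = +1.
|Ram(-17391, 447051)| = 2, even; anisotropic at {19, 23}.

[19, 23]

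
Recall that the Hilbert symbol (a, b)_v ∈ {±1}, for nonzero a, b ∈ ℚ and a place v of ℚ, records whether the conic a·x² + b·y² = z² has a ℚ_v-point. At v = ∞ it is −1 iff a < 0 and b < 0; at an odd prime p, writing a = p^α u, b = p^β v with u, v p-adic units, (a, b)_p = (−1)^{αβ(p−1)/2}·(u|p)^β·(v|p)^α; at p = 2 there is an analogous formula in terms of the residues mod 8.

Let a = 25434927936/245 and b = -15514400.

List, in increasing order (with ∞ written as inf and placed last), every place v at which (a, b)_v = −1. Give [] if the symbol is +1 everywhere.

(a, b) ≡ (202745, -38786) mod (ℚ^×)²; places V = {2, 3, 5, 7, 11, 23, 41, 43, ∞}.
(a,b)_11: α=2, u≡3; β=1, v≡9 (mod 11); (3|11)=+1, (9|11)=+1; sign (−1)^0·+1^1·+1^2 = +1.
(a,b)_2: α=6, β=5; u≡1, v≡7 (mod 8); ε(u)ε(v)=0·1, αω(v)=6·0, βω(u)=5·0; sum ≡ 0  ⇒  +1.
(a,b)_∞: sgn(202745)=+, sgn(-38786)=−, so +1.
(a,b)_23: α=1, u≡8; β=0, v≡20 (mod 23); (8|23)=+1, (20|23)=-1; sign (−1)^0·+1^0·-1^1 = -1.
(a,b)_3: α=4, u≡2; β=0, v≡1 (mod 3); (2|3)=-1, (1|3)=+1; sign (−1)^0·-1^0·+1^4 = +1.
(a,b)_43: α=1, u≡2; β=1, v≡13 (mod 43); (2|43)=-1, (13|43)=+1; sign (−1)^1·-1^1·+1^1 = +1.
(a,b)_7: α=-2, u≡1; β=0, v≡1 (mod 7); (1|7)=+1, (1|7)=+1; sign (−1)^0·+1^0·+1^-2 = +1.
(a,b)_41: α=1, u≡16; β=1, v≡30 (mod 41); (16|41)=+1, (30|41)=-1; sign (−1)^0·+1^1·-1^1 = -1.
(a,b)_5: α=-1, u≡4; β=2, v≡4 (mod 5); (4|5)=+1, (4|5)=+1; sign (−1)^0·+1^2·+1^-1 = +1.
|Ram(202745, -38786)| = 2, even; anisotropic at {23, 41}.

[23, 41]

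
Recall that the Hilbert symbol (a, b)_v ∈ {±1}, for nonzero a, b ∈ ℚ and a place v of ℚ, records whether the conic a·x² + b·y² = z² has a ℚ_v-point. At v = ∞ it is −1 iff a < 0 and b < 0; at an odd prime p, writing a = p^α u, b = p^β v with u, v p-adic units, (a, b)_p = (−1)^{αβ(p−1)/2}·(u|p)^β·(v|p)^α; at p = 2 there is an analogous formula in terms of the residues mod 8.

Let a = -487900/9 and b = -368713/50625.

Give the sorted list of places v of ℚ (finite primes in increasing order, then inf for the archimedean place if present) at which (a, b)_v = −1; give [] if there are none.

Mod squares: a ≡ -4879, b ≡ -697. Check v ∈ {∞, 2, 3, 5, 7, 17, 23, 41}.
v=3: a=3^-2·(≡2), b=3^-4·(≡2) mod 3; (2|3)=-1, (2|3)=-1; (−1)^{-2·-4·1}·(-1)^-4·(-1)^-2 = +1.
v=∞: -4879 < 0 and -697 < 0  ⇒  (a,b)_∞ = -1.
v=17: a=17^1·(≡9), b=17^1·(≡14) mod 17; (9|17)=+1, (14|17)=-1; (−1)^{1·1·8}·(+1)^1·(-1)^1 = -1.
v=7: a=7^1·(≡3), b=7^0·(≡5) mod 7; (3|7)=-1, (5|7)=-1; (−1)^{1·0·3}·(-1)^0·(-1)^1 = -1.
v=41: a=41^1·(≡8), b=41^1·(≡26) mod 41; (8|41)=+1, (26|41)=-1; (−1)^{1·1·20}·(+1)^1·(-1)^1 = -1.
v=23: a=23^0·(≡5), b=23^2·(≡8) mod 23; (5|23)=-1, (8|23)=+1; (−1)^{0·2·11}·(-1)^2·(+1)^0 = +1.
v=5: a=5^2·(≡1), b=5^-4·(≡2) mod 5; (1|5)=+1, (2|5)=-1; (−1)^{2·-4·2}·(+1)^-4·(-1)^2 = +1.
v=2: v_2(a)=2, v_2(b)=0; units ≡ 1, 7 (mod 8); ε·ε+αω+βω = 0·1+2·0+0·0 ≡ 0  ⇒  (a,b)_2 = +1.
Ram(-4879, -697) = {7, 17, 41, ∞}; no ℚ_7-point on the conic.

[7, 17, 41, inf]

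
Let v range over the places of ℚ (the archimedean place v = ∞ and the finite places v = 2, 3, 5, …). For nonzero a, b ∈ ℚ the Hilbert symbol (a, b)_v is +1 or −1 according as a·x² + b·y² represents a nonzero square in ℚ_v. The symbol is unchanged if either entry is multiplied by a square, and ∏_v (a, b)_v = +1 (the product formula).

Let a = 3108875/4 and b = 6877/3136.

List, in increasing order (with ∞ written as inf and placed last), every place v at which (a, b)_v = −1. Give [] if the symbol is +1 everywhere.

[5, 7, 11, 19]

Mod squares: a ≡ 124355, b ≡ 13. Check v ∈ {∞, 2, 5, 7, 11, 13, 17, 19, 23}.
v=13: a=13^0·(≡4), b=13^1·(≡3) mod 13; (4|13)=+1, (3|13)=+1; (−1)^{0·1·6}·(+1)^1·(+1)^0 = +1.
v=2: v_2(a)=-2, v_2(b)=-6; units ≡ 3, 5 (mod 8); ε·ε+αω+βω = 1·0+-2·1+-6·1 ≡ 0  ⇒  (a,b)_2 = +1.
v=∞: 124355 > 0 and 13 > 0  ⇒  (a,b)_∞ = +1.
v=11: a=11^1·(≡6), b=11^0·(≡2) mod 11; (6|11)=-1, (2|11)=-1; (−1)^{1·0·5}·(-1)^0·(-1)^1 = -1.
v=5: a=5^3·(≡4), b=5^0·(≡2) mod 5; (4|5)=+1, (2|5)=-1; (−1)^{3·0·2}·(+1)^0·(-1)^3 = -1.
v=23: a=23^0·(≡20), b=23^2·(≡16) mod 23; (20|23)=-1, (16|23)=+1; (−1)^{0·2·11}·(-1)^2·(+1)^0 = +1.
v=19: a=19^1·(≡4), b=19^0·(≡18) mod 19; (4|19)=+1, (18|19)=-1; (−1)^{1·0·9}·(+1)^0·(-1)^1 = -1.
v=17: a=17^1·(≡10), b=17^0·(≡16) mod 17; (10|17)=-1, (16|17)=+1; (−1)^{1·0·8}·(-1)^0·(+1)^1 = +1.
v=7: a=7^1·(≡6), b=7^-2·(≡3) mod 7; (6|7)=-1, (3|7)=-1; (−1)^{1·-2·3}·(-1)^-2·(-1)^1 = -1.
Ram(124355, 13) = {5, 7, 11, 19}; no ℚ_5-point on the conic.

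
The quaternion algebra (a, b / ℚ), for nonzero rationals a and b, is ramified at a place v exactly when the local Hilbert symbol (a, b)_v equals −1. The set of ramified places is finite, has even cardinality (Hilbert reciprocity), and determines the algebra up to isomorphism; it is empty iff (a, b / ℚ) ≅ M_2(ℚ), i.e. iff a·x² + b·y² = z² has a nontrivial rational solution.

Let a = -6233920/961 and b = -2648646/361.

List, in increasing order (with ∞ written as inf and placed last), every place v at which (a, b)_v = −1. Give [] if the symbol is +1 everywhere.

[2, 3, 23, inf]

(a, b) ≡ (-805, -6006) mod (ℚ^×)²; places V = {2, 3, 5, 7, 11, 13, 19, 23, 31, ∞}.
(a,b)_2: α=6, β=1; u≡3, v≡5 (mod 8); ε(u)ε(v)=1·0, αω(v)=6·1, βω(u)=1·1; sum ≡ 1  ⇒  -1.
(a,b)_19: α=0, u≡12; β=-2, v≡11 (mod 19); (12|19)=-1, (11|19)=+1; sign (−1)^0·-1^-2·+1^0 = +1.
(a,b)_23: α=1, u≡20; β=0, v≡5 (mod 23); (20|23)=-1, (5|23)=-1; sign (−1)^0·-1^0·-1^1 = -1.
(a,b)_13: α=0, u≡4; β=1, v≡2 (mod 13); (4|13)=+1, (2|13)=-1; sign (−1)^0·+1^1·-1^0 = +1.
(a,b)_7: α=1, u≡4; β=3, v≡5 (mod 7); (4|7)=+1, (5|7)=-1; sign (−1)^1·+1^3·-1^1 = +1.
(a,b)_31: α=-2, u≡25; β=0, v≡9 (mod 31); (25|31)=+1, (9|31)=+1; sign (−1)^0·+1^0·+1^-2 = +1.
(a,b)_5: α=1, u≡1; β=0, v≡4 (mod 5); (1|5)=+1, (4|5)=+1; sign (−1)^0·+1^0·+1^1 = +1.
(a,b)_11: α=2, u≡1; β=1, v≡9 (mod 11); (1|11)=+1, (9|11)=+1; sign (−1)^0·+1^1·+1^2 = +1.
(a,b)_3: α=0, u≡2; β=3, v≡2 (mod 3); (2|3)=-1, (2|3)=-1; sign (−1)^0·-1^3·-1^0 = -1.
(a,b)_∞: sgn(-805)=−, sgn(-6006)=−, so -1.
|Ram(-805, -6006)| = 4, even; anisotropic at {2, 3, 23, ∞}.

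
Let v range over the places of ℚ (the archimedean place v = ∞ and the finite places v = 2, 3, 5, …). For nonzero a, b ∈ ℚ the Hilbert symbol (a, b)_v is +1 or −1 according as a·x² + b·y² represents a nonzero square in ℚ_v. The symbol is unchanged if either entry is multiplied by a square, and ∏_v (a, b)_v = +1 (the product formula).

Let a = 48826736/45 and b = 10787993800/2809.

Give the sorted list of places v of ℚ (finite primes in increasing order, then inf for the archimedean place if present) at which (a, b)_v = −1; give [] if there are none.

(a, b) ≡ (6355, 82) mod (ℚ^×)²; places V = {2, 3, 5, 7, 31, 37, 41, 53, ∞}.
(a,b)_41: α=1, u≡23; β=1, v≡31 (mod 41); (23|41)=+1, (31|41)=+1; sign (−1)^0·+1^1·+1^1 = +1.
(a,b)_3: α=-2, u≡1; β=0, v≡1 (mod 3); (1|3)=+1, (1|3)=+1; sign (−1)^0·+1^0·+1^-2 = +1.
(a,b)_7: α=4, u≡5; β=0, v≡5 (mod 7); (5|7)=-1, (5|7)=-1; sign (−1)^0·-1^0·-1^4 = +1.
(a,b)_2: α=4, β=3; u≡3, v≡1 (mod 8); ε(u)ε(v)=1·0, αω(v)=4·0, βω(u)=3·1; sum ≡ 1  ⇒  -1.
(a,b)_∞: sgn(6355)=+, sgn(82)=+, so +1.
(a,b)_5: α=-1, u≡4; β=2, v≡3 (mod 5); (4|5)=+1, (3|5)=-1; sign (−1)^0·+1^2·-1^-1 = -1.
(a,b)_37: α=0, u≡7; β=2, v≡20 (mod 37); (7|37)=+1, (20|37)=-1; sign (−1)^0·+1^2·-1^0 = +1.
(a,b)_53: α=0, u≡32; β=-2, v≡44 (mod 53); (32|53)=-1, (44|53)=+1; sign (−1)^0·-1^-2·+1^0 = +1.
(a,b)_31: α=1, u≡5; β=2, v≡14 (mod 31); (5|31)=+1, (14|31)=+1; sign (−1)^0·+1^2·+1^1 = +1.
|Ram(6355, 82)| = 2, even; anisotropic at {2, 5}.

[2, 5]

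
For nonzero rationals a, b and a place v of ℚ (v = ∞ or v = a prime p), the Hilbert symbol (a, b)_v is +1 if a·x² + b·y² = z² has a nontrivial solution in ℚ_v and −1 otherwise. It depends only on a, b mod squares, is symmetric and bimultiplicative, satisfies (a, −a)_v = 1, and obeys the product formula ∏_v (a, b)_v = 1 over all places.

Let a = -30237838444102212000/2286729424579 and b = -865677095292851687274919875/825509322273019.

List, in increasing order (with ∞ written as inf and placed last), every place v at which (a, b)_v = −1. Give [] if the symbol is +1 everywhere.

(a, b) ≡ (-3230, -21945) mod (ℚ^×)²; places V = {2, 3, 5, 7, 11, 17, 19, 23, 31, ∞}.
(a,b)_5: α=3, u≡1; β=3, v≡4 (mod 5); (1|5)=+1, (4|5)=+1; sign (−1)^0·+1^3·+1^3 = +1.
(a,b)_31: α=-4, u≡25; β=-4, v≡11 (mod 31); (25|31)=+1, (11|31)=-1; sign (−1)^0·+1^-4·-1^-4 = +1.
(a,b)_23: α=2, u≡4; β=4, v≡7 (mod 23); (4|23)=+1, (7|23)=-1; sign (−1)^0·+1^4·-1^2 = +1.
(a,b)_3: α=10, u≡1; β=13, v≡2 (mod 3); (1|3)=+1, (2|3)=-1; sign (−1)^0·+1^13·-1^10 = +1.
(a,b)_19: α=-5, u≡9; β=-7, v≡6 (mod 19); (9|19)=+1, (6|19)=+1; sign (−1)^1·+1^-7·+1^-5 = -1.
(a,b)_11: α=2, u≡5; β=3, v≡7 (mod 11); (5|11)=+1, (7|11)=-1; sign (−1)^0·+1^3·-1^2 = +1.
(a,b)_7: α=6, u≡4; β=9, v≡2 (mod 7); (4|7)=+1, (2|7)=+1; sign (−1)^0·+1^9·+1^6 = +1.
(a,b)_2: α=5, β=0; u≡1, v≡7 (mod 8); ε(u)ε(v)=0·1, αω(v)=5·0, βω(u)=0·0; sum ≡ 0  ⇒  +1.
(a,b)_17: α=1, u≡7; β=2, v≡9 (mod 17); (7|17)=-1, (9|17)=+1; sign (−1)^0·-1^2·+1^1 = +1.
(a,b)_∞: sgn(-3230)=−, sgn(-21945)=−, so -1.
Ram(-3230, -21945) = {19, ∞}; no ℚ_19-point on the conic.

[19, inf]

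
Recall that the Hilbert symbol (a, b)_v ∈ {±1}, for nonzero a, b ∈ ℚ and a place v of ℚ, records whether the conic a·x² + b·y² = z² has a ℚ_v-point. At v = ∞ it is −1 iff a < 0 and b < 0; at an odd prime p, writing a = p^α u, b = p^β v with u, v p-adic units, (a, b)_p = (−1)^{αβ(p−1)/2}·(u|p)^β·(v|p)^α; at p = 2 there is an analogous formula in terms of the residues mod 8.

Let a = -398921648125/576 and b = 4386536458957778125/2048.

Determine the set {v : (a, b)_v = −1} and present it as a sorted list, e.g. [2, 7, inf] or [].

Mod squares: a ≡ -13, b ≡ 10010. Check v ∈ {∞, 2, 3, 5, 7, 11, 13}.
v=∞: -13 < 0 and 10010 > 0  ⇒  (a,b)_∞ = +1.
v=11: a=11^2·(≡1), b=11^3·(≡2) mod 11; (1|11)=+1, (2|11)=-1; (−1)^{2·3·5}·(+1)^3·(-1)^2 = +1.
v=7: a=7^4·(≡2), b=7^5·(≡1) mod 7; (2|7)=+1, (1|7)=+1; (−1)^{4·5·3}·(+1)^5·(+1)^4 = +1.
v=5: a=5^4·(≡3), b=5^5·(≡3) mod 5; (3|5)=-1, (3|5)=-1; (−1)^{4·5·2}·(-1)^5·(-1)^4 = -1.
v=13: a=13^3·(≡4), b=13^7·(≡4) mod 13; (4|13)=+1, (4|13)=+1; (−1)^{3·7·6}·(+1)^7·(+1)^3 = +1.
v=3: a=3^-2·(≡2), b=3^0·(≡2) mod 3; (2|3)=-1, (2|3)=-1; (−1)^{-2·0·1}·(-1)^0·(-1)^-2 = +1.
v=2: v_2(a)=-6, v_2(b)=-11; units ≡ 3, 5 (mod 8); ε·ε+αω+βω = 1·0+-6·1+-11·1 ≡ 1  ⇒  (a,b)_2 = -1.
|Ram(-13, 10010)| = 2, even; anisotropic at {2, 5}.

[2, 5]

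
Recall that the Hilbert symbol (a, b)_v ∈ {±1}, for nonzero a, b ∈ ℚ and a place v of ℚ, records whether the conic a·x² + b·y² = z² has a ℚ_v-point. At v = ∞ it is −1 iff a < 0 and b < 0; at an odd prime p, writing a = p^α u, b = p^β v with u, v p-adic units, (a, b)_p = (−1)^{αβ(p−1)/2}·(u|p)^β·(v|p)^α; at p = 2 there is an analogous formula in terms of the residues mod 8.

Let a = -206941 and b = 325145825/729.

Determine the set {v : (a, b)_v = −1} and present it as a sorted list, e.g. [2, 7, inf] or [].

[29, 31, 37, 47]

(a, b) ≡ (-206941, 13005833) mod (ℚ^×)²; places V = {2, 3, 5, 7, 17, 23, 29, 31, 37, 47, ∞}.
(a,b)_∞: sgn(-206941)=−, sgn(13005833)=+, so +1.
(a,b)_31: α=0, u≡15; β=1, v≡8 (mod 31); (15|31)=-1, (8|31)=+1; sign (−1)^0·-1^1·+1^0 = -1.
(a,b)_2: α=0, β=0; u≡3, v≡1 (mod 8); ε(u)ε(v)=1·0, αω(v)=0·0, βω(u)=0·1; sum ≡ 0  ⇒  +1.
(a,b)_7: α=1, u≡5; β=0, v≡4 (mod 7); (5|7)=-1, (4|7)=+1; sign (−1)^0·-1^0·+1^1 = +1.
(a,b)_3: α=0, u≡2; β=-6, v≡2 (mod 3); (2|3)=-1, (2|3)=-1; sign (−1)^0·-1^-6·-1^0 = +1.
(a,b)_37: α=1, u≡31; β=1, v≡30 (mod 37); (31|37)=-1, (30|37)=+1; sign (−1)^0·-1^1·+1^1 = -1.
(a,b)_5: α=0, u≡4; β=2, v≡2 (mod 5); (4|5)=+1, (2|5)=-1; sign (−1)^0·+1^2·-1^0 = +1.
(a,b)_29: α=0, u≡3; β=1, v≡8 (mod 29); (3|29)=-1, (8|29)=-1; sign (−1)^0·-1^1·-1^0 = -1.
(a,b)_47: α=1, u≡15; β=0, v≡26 (mod 47); (15|47)=-1, (26|47)=-1; sign (−1)^0·-1^0·-1^1 = -1.
(a,b)_17: α=1, u≡16; β=1, v≡8 (mod 17); (16|17)=+1, (8|17)=+1; sign (−1)^0·+1^1·+1^1 = +1.
(a,b)_23: α=0, u≡13; β=1, v≡2 (mod 23); (13|23)=+1, (2|23)=+1; sign (−1)^0·+1^1·+1^0 = +1.
Ram(-206941, 13005833) = {29, 31, 37, 47}; no ℚ_29-point on the conic.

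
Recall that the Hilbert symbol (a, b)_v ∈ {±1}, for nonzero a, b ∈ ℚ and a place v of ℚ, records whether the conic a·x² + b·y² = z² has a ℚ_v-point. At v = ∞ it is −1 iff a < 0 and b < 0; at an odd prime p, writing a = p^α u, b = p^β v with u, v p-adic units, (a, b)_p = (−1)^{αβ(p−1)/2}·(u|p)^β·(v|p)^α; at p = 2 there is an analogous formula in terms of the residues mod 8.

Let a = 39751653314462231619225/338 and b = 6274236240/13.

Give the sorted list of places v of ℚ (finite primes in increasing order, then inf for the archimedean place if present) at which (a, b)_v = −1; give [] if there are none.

Mod squares: a ≡ 1938, b ≡ 3705. Check v ∈ {∞, 2, 3, 5, 7, 13, 17, 19, 23}.
v=5: a=5^2·(≡3), b=5^1·(≡1) mod 5; (3|5)=-1, (1|5)=+1; (−1)^{2·1·2}·(-1)^1·(+1)^2 = -1.
v=2: v_2(a)=-1, v_2(b)=4; units ≡ 1, 1 (mod 8); ε·ε+αω+βω = 0·0+-1·0+4·0 ≡ 0  ⇒  (a,b)_2 = +1.
v=19: a=19^3·(≡7), b=19^1·(≡7) mod 19; (7|19)=+1, (7|19)=+1; (−1)^{3·1·9}·(+1)^1·(+1)^3 = -1.
v=23: a=23^4·(≡9), b=23^2·(≡8) mod 23; (9|23)=+1, (8|23)=+1; (−1)^{4·2·11}·(+1)^2·(+1)^4 = +1.
v=3: a=3^5·(≡1), b=3^3·(≡2) mod 3; (1|3)=+1, (2|3)=-1; (−1)^{5·3·1}·(+1)^3·(-1)^5 = +1.
v=17: a=17^5·(≡7), b=17^2·(≡16) mod 17; (7|17)=-1, (16|17)=+1; (−1)^{5·2·8}·(-1)^2·(+1)^5 = +1.
v=13: a=13^-2·(≡4), b=13^-1·(≡12) mod 13; (4|13)=+1, (12|13)=+1; (−1)^{-2·-1·6}·(+1)^-1·(+1)^-2 = +1.
v=∞: 1938 > 0 and 3705 > 0  ⇒  (a,b)_∞ = +1.
v=7: a=7^4·(≡5), b=7^0·(≡1) mod 7; (5|7)=-1, (1|7)=+1; (−1)^{4·0·3}·(-1)^0·(+1)^4 = +1.
(1938, 3705 / ℚ) ramifies at {5, 19}: a division algebra.

[5, 19]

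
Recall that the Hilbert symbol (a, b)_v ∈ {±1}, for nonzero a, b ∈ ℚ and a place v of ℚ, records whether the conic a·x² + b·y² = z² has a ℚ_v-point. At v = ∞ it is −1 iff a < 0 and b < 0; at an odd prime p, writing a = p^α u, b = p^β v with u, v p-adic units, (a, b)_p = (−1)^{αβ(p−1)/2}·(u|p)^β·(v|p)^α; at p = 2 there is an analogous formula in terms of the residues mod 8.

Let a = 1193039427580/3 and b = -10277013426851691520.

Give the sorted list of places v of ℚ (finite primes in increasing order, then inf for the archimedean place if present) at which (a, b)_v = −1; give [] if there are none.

[3, 5, 7, 13]

(a, b) ≡ (285285, -1495) mod (ℚ^×)²; places V = {2, 3, 5, 7, 11, 13, 19, 23, ∞}.
(a,b)_23: α=2, u≡13; β=3, v≡18 (mod 23); (13|23)=+1, (18|23)=+1; sign (−1)^0·+1^3·+1^2 = +1.
(a,b)_5: α=1, u≡2; β=1, v≡1 (mod 5); (2|5)=-1, (1|5)=+1; sign (−1)^0·-1^1·+1^1 = -1.
(a,b)_19: α=1, u≡6; β=2, v≡17 (mod 19); (6|19)=+1, (17|19)=+1; sign (−1)^0·+1^2·+1^1 = +1.
(a,b)_2: α=2, β=10; u≡5, v≡1 (mod 8); ε(u)ε(v)=0·0, αω(v)=2·0, βω(u)=10·1; sum ≡ 0  ⇒  +1.
(a,b)_13: α=1, u≡4; β=1, v≡6 (mod 13); (4|13)=+1, (6|13)=-1; sign (−1)^0·+1^1·-1^1 = -1.
(a,b)_3: α=-1, u≡1; β=0, v≡2 (mod 3); (1|3)=+1, (2|3)=-1; sign (−1)^0·+1^0·-1^-1 = -1.
(a,b)_∞: sgn(285285)=+, sgn(-1495)=−, so +1.
(a,b)_7: α=3, u≡2; β=4, v≡6 (mod 7); (2|7)=+1, (6|7)=-1; sign (−1)^0·+1^4·-1^3 = -1.
(a,b)_11: α=3, u≡8; β=4, v≡5 (mod 11); (8|11)=-1, (5|11)=+1; sign (−1)^0·-1^4·+1^3 = +1.
Ram(285285, -1495) = {3, 5, 7, 13}; no ℚ_3-point on the conic.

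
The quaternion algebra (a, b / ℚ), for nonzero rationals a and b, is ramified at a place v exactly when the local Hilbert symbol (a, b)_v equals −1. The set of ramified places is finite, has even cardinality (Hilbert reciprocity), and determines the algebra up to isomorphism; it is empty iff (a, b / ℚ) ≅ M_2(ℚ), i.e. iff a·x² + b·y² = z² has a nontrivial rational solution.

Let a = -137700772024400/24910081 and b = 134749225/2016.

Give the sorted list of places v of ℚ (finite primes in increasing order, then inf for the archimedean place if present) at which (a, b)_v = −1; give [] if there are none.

Mod squares: a ≡ -29, b ≡ 89726. Check v ∈ {∞, 2, 3, 5, 7, 13, 17, 23, 29, 31}.
v=13: a=13^2·(≡1), b=13^1·(≡9) mod 13; (1|13)=+1, (9|13)=+1; (−1)^{2·1·6}·(+1)^1·(+1)^2 = +1.
v=23: a=23^-2·(≡19), b=23^0·(≡3) mod 23; (19|23)=-1, (3|23)=+1; (−1)^{-2·0·11}·(-1)^0·(+1)^-2 = +1.
v=3: a=3^0·(≡1), b=3^-2·(≡2) mod 3; (1|3)=+1, (2|3)=-1; (−1)^{0·-2·1}·(+1)^-2·(-1)^0 = +1.
v=7: a=7^-2·(≡3), b=7^-1·(≡2) mod 7; (3|7)=-1, (2|7)=+1; (−1)^{-2·-1·3}·(-1)^-1·(+1)^-2 = -1.
v=31: a=31^-2·(≡7), b=31^0·(≡6) mod 31; (7|31)=+1, (6|31)=-1; (−1)^{-2·0·15}·(+1)^0·(-1)^-2 = +1.
v=2: v_2(a)=4, v_2(b)=-5; units ≡ 3, 7 (mod 8); ε·ε+αω+βω = 1·1+4·0+-5·1 ≡ 0  ⇒  (a,b)_2 = +1.
v=∞: -29 < 0 and 89726 > 0  ⇒  (a,b)_∞ = +1.
v=29: a=29^3·(≡16), b=29^3·(≡1) mod 29; (16|29)=+1, (1|29)=+1; (−1)^{3·3·14}·(+1)^3·(+1)^3 = +1.
v=5: a=5^2·(≡4), b=5^2·(≡4) mod 5; (4|5)=+1, (4|5)=+1; (−1)^{2·2·2}·(+1)^2·(+1)^2 = +1.
v=17: a=17^4·(≡10), b=17^1·(≡9) mod 17; (10|17)=-1, (9|17)=+1; (−1)^{4·1·8}·(-1)^1·(+1)^4 = -1.
Ram(-29, 89726) = {7, 17}; no ℚ_7-point on the conic.

[7, 17]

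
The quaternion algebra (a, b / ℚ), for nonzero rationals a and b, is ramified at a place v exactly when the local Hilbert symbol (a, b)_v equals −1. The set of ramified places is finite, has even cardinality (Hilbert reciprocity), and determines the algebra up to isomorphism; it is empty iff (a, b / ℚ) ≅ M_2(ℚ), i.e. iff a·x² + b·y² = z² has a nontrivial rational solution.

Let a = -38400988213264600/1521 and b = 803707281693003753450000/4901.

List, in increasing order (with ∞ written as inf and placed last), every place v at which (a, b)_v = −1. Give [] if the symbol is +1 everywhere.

(a, b) ≡ (-646, 189805) mod (ℚ^×)²; places V = {2, 3, 5, 7, 11, 13, 17, 19, 29, 31, ∞}.
(a,b)_5: α=2, u≡1; β=5, v≡4 (mod 5); (1|5)=+1, (4|5)=+1; sign (−1)^0·+1^5·+1^2 = +1.
(a,b)_11: α=2, u≡1; β=1, v≡7 (mod 11); (1|11)=+1, (7|11)=-1; sign (−1)^0·+1^1·-1^2 = +1.
(a,b)_7: α=2, u≡6; β=3, v≡4 (mod 7); (6|7)=-1, (4|7)=+1; sign (−1)^0·-1^3·+1^2 = -1.
(a,b)_13: α=-2, u≡10; β=-2, v≡6 (mod 13); (10|13)=+1, (6|13)=-1; sign (−1)^0·+1^-2·-1^-2 = +1.
(a,b)_31: α=2, u≡7; β=4, v≡22 (mod 31); (7|31)=+1, (22|31)=-1; sign (−1)^0·+1^4·-1^2 = +1.
(a,b)_∞: sgn(-646)=−, sgn(189805)=+, so +1.
(a,b)_17: α=3, u≡9; β=5, v≡15 (mod 17); (9|17)=+1, (15|17)=+1; sign (−1)^0·+1^5·+1^3 = +1.
(a,b)_3: α=-2, u≡2; β=2, v≡1 (mod 3); (2|3)=-1, (1|3)=+1; sign (−1)^0·-1^2·+1^-2 = +1.
(a,b)_29: α=0, u≡14; β=-1, v≡20 (mod 29); (14|29)=-1, (20|29)=+1; sign (−1)^0·-1^-1·+1^0 = -1.
(a,b)_2: α=3, β=4; u≡5, v≡5 (mod 8); ε(u)ε(v)=0·0, αω(v)=3·1, βω(u)=4·1; sum ≡ 1  ⇒  -1.
(a,b)_19: α=3, u≡6; β=2, v≡14 (mod 19); (6|19)=+1, (14|19)=-1; sign (−1)^0·+1^2·-1^3 = -1.
(-646, 189805 / ℚ) ramifies at {2, 7, 19, 29}: a division algebra.

[2, 7, 19, 29]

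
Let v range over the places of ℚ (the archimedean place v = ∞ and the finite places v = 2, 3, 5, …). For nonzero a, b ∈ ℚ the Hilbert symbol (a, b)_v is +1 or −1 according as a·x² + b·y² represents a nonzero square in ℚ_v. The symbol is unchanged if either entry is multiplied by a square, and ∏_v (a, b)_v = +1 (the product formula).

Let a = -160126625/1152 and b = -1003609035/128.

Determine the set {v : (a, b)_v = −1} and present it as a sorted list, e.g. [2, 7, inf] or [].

Mod squares: a ≡ -13330, b ≡ -146630. Check v ∈ {∞, 2, 3, 5, 11, 13, 31, 43}.
v=13: a=13^0·(≡7), b=13^2·(≡12) mod 13; (7|13)=-1, (12|13)=+1; (−1)^{0·2·6}·(-1)^2·(+1)^0 = +1.
v=43: a=43^1·(≡37), b=43^1·(≡33) mod 43; (37|43)=-1, (33|43)=-1; (−1)^{1·1·21}·(-1)^1·(-1)^1 = -1.
v=2: v_2(a)=-7, v_2(b)=-7; units ≡ 7, 5 (mod 8); ε·ε+αω+βω = 1·0+-7·1+-7·0 ≡ 1  ⇒  (a,b)_2 = -1.
v=11: a=11^0·(≡7), b=11^1·(≡7) mod 11; (7|11)=-1, (7|11)=-1; (−1)^{0·1·5}·(-1)^1·(-1)^0 = -1.
v=∞: -13330 < 0 and -146630 < 0  ⇒  (a,b)_∞ = -1.
v=3: a=3^-2·(≡2), b=3^4·(≡1) mod 3; (2|3)=-1, (1|3)=+1; (−1)^{-2·4·1}·(-1)^4·(+1)^-2 = +1.
v=5: a=5^3·(≡1), b=5^1·(≡1) mod 5; (1|5)=+1, (1|5)=+1; (−1)^{3·1·2}·(+1)^1·(+1)^3 = +1.
v=31: a=31^3·(≡10), b=31^1·(≡6) mod 31; (10|31)=+1, (6|31)=-1; (−1)^{3·1·15}·(+1)^1·(-1)^3 = +1.
(-13330, -146630 / ℚ) ramifies at {2, 11, 43, ∞}: a division algebra.

[2, 11, 43, inf]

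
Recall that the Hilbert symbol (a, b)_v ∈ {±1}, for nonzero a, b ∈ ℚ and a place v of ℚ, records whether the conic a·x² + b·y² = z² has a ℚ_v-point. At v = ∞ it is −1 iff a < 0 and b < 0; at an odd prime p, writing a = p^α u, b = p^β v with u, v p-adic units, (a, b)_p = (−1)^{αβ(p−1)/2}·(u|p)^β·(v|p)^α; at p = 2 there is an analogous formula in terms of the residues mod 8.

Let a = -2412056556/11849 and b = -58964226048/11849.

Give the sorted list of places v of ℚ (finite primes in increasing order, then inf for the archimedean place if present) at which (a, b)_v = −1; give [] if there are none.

[31, inf]

(a, b) ≡ (-36859, -16523) mod (ℚ^×)²; places V = {2, 3, 7, 13, 17, 29, 31, 41, ∞}.
(a,b)_41: α=-1, u≡6; β=-1, v≡24 (mod 41); (6|41)=-1, (24|41)=-1; sign (−1)^0·-1^-1·-1^-1 = +1.
(a,b)_13: α=2, u≡12; β=1, v≡9 (mod 13); (12|13)=+1, (9|13)=+1; sign (−1)^0·+1^1·+1^2 = +1.
(a,b)_3: α=4, u≡2; β=6, v≡1 (mod 3); (2|3)=-1, (1|3)=+1; sign (−1)^0·-1^6·+1^4 = +1.
(a,b)_7: α=2, u≡3; β=2, v≡2 (mod 7); (3|7)=-1, (2|7)=+1; sign (−1)^0·-1^2·+1^2 = +1.
(a,b)_31: α=1, u≡16; β=1, v≡4 (mod 31); (16|31)=+1, (4|31)=+1; sign (−1)^1·+1^1·+1^1 = -1.
(a,b)_17: α=-2, u≡3; β=-2, v≡2 (mod 17); (3|17)=-1, (2|17)=+1; sign (−1)^0·-1^-2·+1^-2 = +1.
(a,b)_29: α=1, u≡23; β=0, v≡5 (mod 29); (23|29)=+1, (5|29)=+1; sign (−1)^0·+1^0·+1^1 = +1.
(a,b)_2: α=2, β=12; u≡5, v≡5 (mod 8); ε(u)ε(v)=0·0, αω(v)=2·1, βω(u)=12·1; sum ≡ 0  ⇒  +1.
(a,b)_∞: sgn(-36859)=−, sgn(-16523)=−, so -1.
(-36859, -16523 / ℚ) ramifies at {31, ∞}: a division algebra.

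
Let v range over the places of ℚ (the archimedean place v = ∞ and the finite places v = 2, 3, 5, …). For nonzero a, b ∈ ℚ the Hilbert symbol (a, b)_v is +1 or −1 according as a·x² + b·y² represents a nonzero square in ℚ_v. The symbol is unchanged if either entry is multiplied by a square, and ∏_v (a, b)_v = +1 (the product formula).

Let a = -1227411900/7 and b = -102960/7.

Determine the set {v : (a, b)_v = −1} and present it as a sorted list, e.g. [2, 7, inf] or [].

[2, 3, 5, 7, 11, inf]

(a, b) ≡ (-273, -5005) mod (ℚ^×)²; places V = {2, 3, 5, 7, 11, 13, 17, ∞}.
(a,b)_7: α=-1, u≡6; β=-1, v≡3 (mod 7); (6|7)=-1, (3|7)=-1; sign (−1)^1·-1^-1·-1^-1 = -1.
(a,b)_3: α=3, u≡2; β=2, v≡2 (mod 3); (2|3)=-1, (2|3)=-1; sign (−1)^0·-1^2·-1^3 = -1.
(a,b)_5: α=2, u≡2; β=1, v≡4 (mod 5); (2|5)=-1, (4|5)=+1; sign (−1)^0·-1^1·+1^2 = -1.
(a,b)_17: α=2, u≡16; β=0, v≡11 (mod 17); (16|17)=+1, (11|17)=-1; sign (−1)^0·+1^0·-1^2 = +1.
(a,b)_13: α=1, u≡5; β=1, v≡7 (mod 13); (5|13)=-1, (7|13)=-1; sign (−1)^0·-1^1·-1^1 = +1.
(a,b)_2: α=2, β=4; u≡7, v≡3 (mod 8); ε(u)ε(v)=1·1, αω(v)=2·1, βω(u)=4·0; sum ≡ 1  ⇒  -1.
(a,b)_∞: sgn(-273)=−, sgn(-5005)=−, so -1.
(a,b)_11: α=2, u≡2; β=1, v≡8 (mod 11); (2|11)=-1, (8|11)=-1; sign (−1)^0·-1^1·-1^2 = -1.
|Ram(-273, -5005)| = 6, even; anisotropic at {2, 3, 5, 7, 11, ∞}.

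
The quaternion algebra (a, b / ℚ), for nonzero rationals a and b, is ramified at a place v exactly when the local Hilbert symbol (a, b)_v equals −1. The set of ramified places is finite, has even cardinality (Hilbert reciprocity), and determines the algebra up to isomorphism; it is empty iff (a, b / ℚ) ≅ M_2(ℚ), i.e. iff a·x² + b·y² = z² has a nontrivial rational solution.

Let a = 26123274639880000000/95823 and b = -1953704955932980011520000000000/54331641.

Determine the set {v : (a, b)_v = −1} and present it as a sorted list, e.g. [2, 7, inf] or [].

(a, b) ≡ (17710, -253) mod (ℚ^×)²; places V = {2, 3, 5, 7, 11, 13, 23, 47, ∞}.
(a,b)_13: α=-2, u≡10; β=-2, v≡8 (mod 13); (10|13)=+1, (8|13)=-1; sign (−1)^0·+1^-2·-1^-2 = +1.
(a,b)_47: α=4, u≡13; β=6, v≡23 (mod 47); (13|47)=-1, (23|47)=-1; sign (−1)^0·-1^6·-1^4 = +1.
(a,b)_3: α=-4, u≡1; β=-8, v≡2 (mod 3); (1|3)=+1, (2|3)=-1; sign (−1)^0·+1^-8·-1^-4 = +1.
(a,b)_2: α=9, β=18; u≡7, v≡3 (mod 8); ε(u)ε(v)=1·1, αω(v)=9·1, βω(u)=18·0; sum ≡ 0  ⇒  +1.
(a,b)_7: α=-1, u≡3; β=-2, v≡5 (mod 7); (3|7)=-1, (5|7)=-1; sign (−1)^0·-1^-2·-1^-1 = -1.
(a,b)_5: α=7, u≡3; β=10, v≡2 (mod 5); (3|5)=-1, (2|5)=-1; sign (−1)^0·-1^10·-1^7 = -1.
(a,b)_23: α=3, u≡22; β=5, v≡4 (mod 23); (22|23)=-1, (4|23)=+1; sign (−1)^1·-1^5·+1^3 = +1.
(a,b)_∞: sgn(17710)=+, sgn(-253)=−, so +1.
(a,b)_11: α=1, u≡3; β=1, v≡2 (mod 11); (3|11)=+1, (2|11)=-1; sign (−1)^1·+1^1·-1^1 = +1.
(17710, -253 / ℚ) ramifies at {5, 7}: a division algebra.

[5, 7]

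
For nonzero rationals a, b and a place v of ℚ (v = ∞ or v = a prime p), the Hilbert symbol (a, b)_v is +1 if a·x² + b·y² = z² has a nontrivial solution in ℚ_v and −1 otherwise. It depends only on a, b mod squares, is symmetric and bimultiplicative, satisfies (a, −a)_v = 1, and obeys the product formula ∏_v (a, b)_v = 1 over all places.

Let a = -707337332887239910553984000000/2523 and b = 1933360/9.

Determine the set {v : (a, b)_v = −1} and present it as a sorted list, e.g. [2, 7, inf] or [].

(a, b) ≡ (-1122, 715) mod (ℚ^×)²; places V = {2, 3, 5, 11, 13, 17, 29, ∞}.
(a,b)_2: α=13, β=4; u≡7, v≡3 (mod 8); ε(u)ε(v)=1·1, αω(v)=13·1, βω(u)=4·0; sum ≡ 0  ⇒  +1.
(a,b)_3: α=-1, u≡1; β=-2, v≡1 (mod 3); (1|3)=+1, (1|3)=+1; sign (−1)^0·+1^-2·+1^-1 = +1.
(a,b)_17: α=1, u≡16; β=0, v≡2 (mod 17); (16|17)=+1, (2|17)=+1; sign (−1)^0·+1^0·+1^1 = +1.
(a,b)_∞: sgn(-1122)=−, sgn(715)=+, so +1.
(a,b)_11: α=9, u≡6; β=1, v≡10 (mod 11); (6|11)=-1, (10|11)=-1; sign (−1)^1·-1^1·-1^9 = -1.
(a,b)_5: α=6, u≡3; β=1, v≡3 (mod 5); (3|5)=-1, (3|5)=-1; sign (−1)^0·-1^1·-1^6 = -1.
(a,b)_29: α=-2, u≡23; β=0, v≡18 (mod 29); (23|29)=+1, (18|29)=-1; sign (−1)^0·+1^0·-1^-2 = +1.
(a,b)_13: α=10, u≡12; β=3, v≡1 (mod 13); (12|13)=+1, (1|13)=+1; sign (−1)^0·+1^3·+1^10 = +1.
|Ram(-1122, 715)| = 2, even; anisotropic at {5, 11}.

[5, 11]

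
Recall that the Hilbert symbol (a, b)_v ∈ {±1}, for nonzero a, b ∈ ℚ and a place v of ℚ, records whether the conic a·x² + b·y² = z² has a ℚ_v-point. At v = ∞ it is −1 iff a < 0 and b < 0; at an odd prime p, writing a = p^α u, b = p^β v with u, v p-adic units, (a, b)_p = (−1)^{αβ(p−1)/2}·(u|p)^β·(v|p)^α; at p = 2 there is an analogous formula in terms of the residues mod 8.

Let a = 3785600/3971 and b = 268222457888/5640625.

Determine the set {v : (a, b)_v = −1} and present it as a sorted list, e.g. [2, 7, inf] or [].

[2, 11]

Mod squares: a ≡ 154, b ≡ 2. Check v ∈ {∞, 2, 5, 7, 11, 13, 19, 29, 41}.
v=29: a=29^0·(≡1), b=29^2·(≡15) mod 29; (1|29)=+1, (15|29)=-1; (−1)^{0·2·14}·(+1)^2·(-1)^0 = +1.
v=19: a=19^-2·(≡14), b=19^-2·(≡13) mod 19; (14|19)=-1, (13|19)=-1; (−1)^{-2·-2·9}·(-1)^-2·(-1)^-2 = +1.
v=7: a=7^1·(≡4), b=7^2·(≡2) mod 7; (4|7)=+1, (2|7)=+1; (−1)^{1·2·3}·(+1)^2·(+1)^1 = +1.
v=∞: 154 > 0 and 2 > 0  ⇒  (a,b)_∞ = +1.
v=2: v_2(a)=7, v_2(b)=5; units ≡ 5, 1 (mod 8); ε·ε+αω+βω = 0·0+7·0+5·1 ≡ 1  ⇒  (a,b)_2 = -1.
v=41: a=41^0·(≡2), b=41^2·(≡8) mod 41; (2|41)=+1, (8|41)=+1; (−1)^{0·2·20}·(+1)^2·(+1)^0 = +1.
v=13: a=13^2·(≡11), b=13^0·(≡7) mod 13; (11|13)=-1, (7|13)=-1; (−1)^{2·0·6}·(-1)^0·(-1)^2 = +1.
v=11: a=11^-1·(≡3), b=11^2·(≡6) mod 11; (3|11)=+1, (6|11)=-1; (−1)^{-1·2·5}·(+1)^2·(-1)^-1 = -1.
v=5: a=5^2·(≡4), b=5^-6·(≡3) mod 5; (4|5)=+1, (3|5)=-1; (−1)^{2·-6·2}·(+1)^-6·(-1)^2 = +1.
(154, 2 / ℚ) ramifies at {2, 11}: a division algebra.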